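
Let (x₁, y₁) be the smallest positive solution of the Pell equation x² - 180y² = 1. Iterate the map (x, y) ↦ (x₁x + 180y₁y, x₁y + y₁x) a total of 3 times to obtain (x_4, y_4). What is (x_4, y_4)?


Step 1: Find the fundamental solution (x₁, y₁) of x² - 180y² = 1.
  Expand √180 as a continued fraction. a₀ = ⌊√180⌋ = 13; iterate m_{k+1} = d_k·a_k − m_k, d_{k+1} = (180 − m_{k+1}²)/d_k, a_{k+1} = ⌊(a₀ + m_{k+1})/d_{k+1}⌋ (starting m₀ = 0, d₀ = 1), with convergents p_k = a_k·p_{k-1} + p_{k-2}, q_k = a_k·q_{k-1} + q_{k-2} (p₋₁ = 1, q₋₁ = 0):
  k = 0: a₀ = 13; p₀/q₀ = 13/1; p₀² − 180·q₀² = 169 − 180 = -11.
  k = 1: m = 13, d = 11, a = ⌊(13 + 13)/11⌋ = 2; p/q = (2·13 + 1)/(2·1 + 0) = 27/2; p² − 180·q² = 729 − 720 = 9.
  k = 2: m = 9, d = 9, a = ⌊(13 + 9)/9⌋ = 2; p/q = (2·27 + 13)/(2·2 + 1) = 67/5; p² − 180·q² = 4489 − 4500 = -11.
  k = 3: m = 9, d = 11, a = ⌊(13 + 9)/11⌋ = 2; p/q = (2·67 + 27)/(2·5 + 2) = 161/12; p² − 180·q² = 25921 − 25920 = 1.
  The first convergent with p² − 180·q² = 1 gives the fundamental solution (x₁, y₁) = (161, 12).
Step 2: Apply the recurrence (x_{n+1}, y_{n+1}) = (x₁x_n + 180y₁y_n, x₁y_n + y₁x_n) repeatedly.
  From (x_1, y_1) = (161, 12): x_2 = 161·161 + 180·12·12 = 51841; y_2 = 161·12 + 12·161 = 3864.
  From (x_2, y_2) = (51841, 3864): x_3 = 161·51841 + 180·12·3864 = 16692641; y_3 = 161·3864 + 12·51841 = 1244196.
  From (x_3, y_3) = (16692641, 1244196): x_4 = 161·16692641 + 180·12·1244196 = 5374978561; y_4 = 161·1244196 + 12·16692641 = 400627248.
Step 3: Verify x_4² - 180·y_4² = 28890394531209630721 - 28890394531209630720 = 1 (should be 1). ✓

(x_1, y_1) = (161, 12); (x_4, y_4) = (5374978561, 400627248).


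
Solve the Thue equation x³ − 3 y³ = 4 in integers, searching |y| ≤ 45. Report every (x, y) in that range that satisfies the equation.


The equation is x³ - 3y³ = 4. For fixed y, x³ = 3·y³ + 4, so a solution requires the RHS to be a perfect cube.
Strategy: iterate y from -45 to 45, compute RHS = 3·y³ + 4, and check whether it is a (positive or negative) perfect cube.
Check small values of y:
  y = 0: RHS = 4 is not a perfect cube.
  y = 1: RHS = 7 is not a perfect cube.
  y = -1: RHS = 1 = (1)³ ⇒ x = 1 works.
  y = 2: RHS = 28 is not a perfect cube.
  y = -2: RHS = -20 is not a perfect cube.
  y = 3: RHS = 85 is not a perfect cube.
  y = -3: RHS = -77 is not a perfect cube.
Continuing the search up to |y| = 45 finds no further solutions beyond those listed.
Collected solutions: (1, -1).

Solutions (with |y| ≤ 45): (1, -1).


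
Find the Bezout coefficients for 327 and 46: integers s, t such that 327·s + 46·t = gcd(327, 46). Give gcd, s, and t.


Euclidean algorithm on (327, 46) — divide until remainder is 0:
  327 = 7 · 46 + 5
  46 = 9 · 5 + 1
  5 = 5 · 1 + 0
gcd(327, 46) = 1.
Track Bezout coefficients alongside the remainders: start with r₀ = 327 = a·1 + b·0 (s = 1, t = 0) and r₁ = 46 = a·0 + b·1 (s = 0, t = 1); each new remainder r_{k+1} = r_{k-1} − q_k·r_k inherits s_{k+1} = s_{k-1} − q_k·s_k, t_{k+1} = t_{k-1} − q_k·t_k, so r_k = a·s_k + b·t_k at every step:
  q = 7: r = 5, s = 1 − 7·0 = 1, t = 0 − 7·1 = -7  (check: 327·1 + 46·(-7) = 5)
  q = 9: r = 1, s = 0 − 9·1 = -9, t = 1 − 9·(-7) = 64  (check: 327·(-9) + 46·64 = 1)
The row with r = 1 (the gcd) gives the Bezout coefficients s = -9, t = 64.
Result: 327 · (-9) + 46 · (64) = 1.

gcd(327, 46) = 1; s = -9, t = 64 (check: 327·(-9) + 46·64 = 1).


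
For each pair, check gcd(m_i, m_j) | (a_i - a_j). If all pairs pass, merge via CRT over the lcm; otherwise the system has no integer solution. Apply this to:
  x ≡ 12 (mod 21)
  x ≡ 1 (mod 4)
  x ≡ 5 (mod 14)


Moduli 21, 4, 14 are not pairwise coprime, so CRT works modulo lcm(m_i) when all pairwise compatibility conditions hold.
Pairwise compatibility: gcd(m_i, m_j) must divide a_i - a_j for every pair.
Merge one congruence at a time:
  Start: x ≡ 12 (mod 21).
  Combine with x ≡ 1 (mod 4): gcd(21, 4) = 1; 1 - 12 = -11, which IS divisible by 1, so compatible.
    Write x = 12 + 21·t and substitute into x ≡ 1 (mod 4): 21·t ≡ 1 − 12 = -11 (mod 4).
    Reduce coefficients mod 4: 1·t ≡ 1 (mod 4).
    So t ≡ 1 (mod 4).
    Then x = 12 + 21·1 = 33, valid modulo lcm(21, 4) = 84: x ≡ 33 (mod 84).
  Combine with x ≡ 5 (mod 14): gcd(84, 14) = 14; 5 - 33 = -28, which IS divisible by 14, so compatible.
    Write x = 33 + 84·t and substitute into x ≡ 5 (mod 14): 84·t ≡ 5 − 33 = -28 (mod 14).
    Divide the congruence (and modulus) by g = 14: 6·t ≡ -2 (mod 1).
    Modulo 1 every t works; take t = 0.
    Then x = 33 + 84·0 = 33, valid modulo lcm(84, 14) = 84: x ≡ 33 (mod 84).
Verify: 33 mod 21 = 12, 33 mod 4 = 1, 33 mod 14 = 5.

x ≡ 33 (mod 84).


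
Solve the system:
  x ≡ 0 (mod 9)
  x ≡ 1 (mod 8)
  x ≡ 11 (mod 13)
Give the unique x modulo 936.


Moduli 9, 8, 13 are pairwise coprime; by CRT there is a unique solution modulo M = 9 · 8 · 13 = 936.
Solve pairwise, accumulating the modulus:
  Start with x ≡ 0 (mod 9).
  Combine with x ≡ 1 (mod 8): since gcd(9, 8) = 1, we get a unique residue mod 72.
    Write x = 0 + 9·t and substitute into x ≡ 1 (mod 8): 9·t ≡ 1 − 0 = 1 (mod 8).
    Reduce coefficients mod 8: 1·t ≡ 1 (mod 8).
    So t ≡ 1 (mod 8).
    Then x = 0 + 9·1 = 9, valid modulo lcm(9, 8) = 72: x ≡ 9 (mod 72).
  Combine with x ≡ 11 (mod 13): since gcd(72, 13) = 1, we get a unique residue mod 936.
    Write x = 9 + 72·t and substitute into x ≡ 11 (mod 13): 72·t ≡ 11 − 9 = 2 (mod 13).
    Reduce coefficients mod 13: 7·t ≡ 2 (mod 13).
    The inverse of 7 mod 13 is 2 (since 7·2 = 14 = 1·13 + 1), so t ≡ 2·2 = 4 ≡ 4 (mod 13).
    Then x = 9 + 72·4 = 297, valid modulo lcm(72, 13) = 936: x ≡ 297 (mod 936).
Verify: 297 mod 9 = 0 ✓, 297 mod 8 = 1 ✓, 297 mod 13 = 11 ✓.

x ≡ 297 (mod 936).


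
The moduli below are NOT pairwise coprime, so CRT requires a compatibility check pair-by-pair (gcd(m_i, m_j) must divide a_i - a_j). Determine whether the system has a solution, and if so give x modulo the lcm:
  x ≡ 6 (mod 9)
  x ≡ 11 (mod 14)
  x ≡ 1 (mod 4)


Moduli 9, 14, 4 are not pairwise coprime, so CRT works modulo lcm(m_i) when all pairwise compatibility conditions hold.
Pairwise compatibility: gcd(m_i, m_j) must divide a_i - a_j for every pair.
Merge one congruence at a time:
  Start: x ≡ 6 (mod 9).
  Combine with x ≡ 11 (mod 14): gcd(9, 14) = 1; 11 - 6 = 5, which IS divisible by 1, so compatible.
    Write x = 6 + 9·t and substitute into x ≡ 11 (mod 14): 9·t ≡ 11 − 6 = 5 (mod 14).
    The inverse of 9 mod 14 is 11 (since 9·11 = 99 = 7·14 + 1), so t ≡ 11·5 = 55 ≡ 13 (mod 14).
    Then x = 6 + 9·13 = 123, valid modulo lcm(9, 14) = 126: x ≡ 123 (mod 126).
  Combine with x ≡ 1 (mod 4): gcd(126, 4) = 2; 1 - 123 = -122, which IS divisible by 2, so compatible.
    Write x = 123 + 126·t and substitute into x ≡ 1 (mod 4): 126·t ≡ 1 − 123 = -122 (mod 4).
    Divide the congruence (and modulus) by g = 2: 63·t ≡ -61 (mod 2).
    Reduce coefficients mod 2: 1·t ≡ 1 (mod 2).
    So t ≡ 1 (mod 2).
    Then x = 123 + 126·1 = 249, valid modulo lcm(126, 4) = 252: x ≡ 249 (mod 252).
Verify: 249 mod 9 = 6, 249 mod 14 = 11, 249 mod 4 = 1.

x ≡ 249 (mod 252).


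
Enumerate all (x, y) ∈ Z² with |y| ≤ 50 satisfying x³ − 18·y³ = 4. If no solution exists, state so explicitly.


The equation is x³ - 18y³ = 4. For fixed y, x³ = 18·y³ + 4, so a solution requires the RHS to be a perfect cube.
Strategy: iterate y from -50 to 50, compute RHS = 18·y³ + 4, and check whether it is a (positive or negative) perfect cube.
Check small values of y:
  y = 0: RHS = 4 is not a perfect cube.
  y = 1: RHS = 22 is not a perfect cube.
  y = -1: RHS = -14 is not a perfect cube.
  y = 2: RHS = 148 is not a perfect cube.
  y = -2: RHS = -140 is not a perfect cube.
  y = 3: RHS = 490 is not a perfect cube.
  y = -3: RHS = -482 is not a perfect cube.
Continuing the search up to |y| = 50 finds no solutions either.
No (x, y) in the scanned range satisfies the equation.

No integer solutions with |y| ≤ 50.


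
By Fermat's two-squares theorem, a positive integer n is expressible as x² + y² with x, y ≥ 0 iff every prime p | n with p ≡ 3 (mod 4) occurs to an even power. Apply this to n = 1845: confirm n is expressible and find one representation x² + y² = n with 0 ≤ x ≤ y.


Step 1: Factor n = 1845 = 3^2 · 5 · 41.
Step 2: Check the mod-4 condition on each prime factor: 3 ≡ 3 (mod 4), exponent 2 (must be even); 5 ≡ 1 (mod 4), exponent 1; 41 ≡ 1 (mod 4), exponent 1.
All primes ≡ 3 (mod 4) appear to even exponent (or don't appear), so by the two-squares theorem n IS expressible as a sum of two squares.
Step 3: Build a representation. Group n = k² · m with k = 3 and m = 5 · 41 = 205 (a product of primes ≡ 1 (mod 4)); a representation of m scales to one of n via (k·x)² + (k·y)² = k²(x² + y²). Each prime p ≡ 1 (mod 4) is itself a sum of two squares; find a² by testing p − a² for a perfect square:
  5: 5 − 1² = 4 = 2² ⇒ 5 = 1² + 2².
  41: 41 − 1² = 40, 41 − 2² = 37, 41 − 3² = 32, 41 − 4² = 25 = 5² ⇒ 41 = 4² + 5².
  Combine using the Brahmagupta–Fibonacci identity (a² + b²)(c² + d²) = (ac − bd)² + (ad + bc)² = (ac + bd)² + (ad − bc)²:
  5 · 41 = 205: from (1² + 2²)(4² + 5²), take (1·4 − 2·5, 1·5 + 2·4) = (4 − 10, 5 + 8) = (-6, 13); dropping signs (only squares matter) gives (6, 13); check 6² + 13² = 36 + 169 = 205 ✓.
  Scale by k = 3: (3·6, 3·13) = (18, 39).
Step 4: Order so x ≤ y and verify: 18² + 39² = 324 + 1521 = 1845 = n. ✓

n = 1845 = 18² + 39² (one valid representation with x ≤ y).


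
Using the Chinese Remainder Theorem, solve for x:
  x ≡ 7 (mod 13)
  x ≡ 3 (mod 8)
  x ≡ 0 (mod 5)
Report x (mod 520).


Moduli 13, 8, 5 are pairwise coprime; by CRT there is a unique solution modulo M = 13 · 8 · 5 = 520.
Solve pairwise, accumulating the modulus:
  Start with x ≡ 7 (mod 13).
  Combine with x ≡ 3 (mod 8): since gcd(13, 8) = 1, we get a unique residue mod 104.
    Write x = 7 + 13·t and substitute into x ≡ 3 (mod 8): 13·t ≡ 3 − 7 = -4 (mod 8).
    Reduce coefficients mod 8: 5·t ≡ 4 (mod 8).
    The inverse of 5 mod 8 is 5 (since 5·5 = 25 = 3·8 + 1), so t ≡ 5·4 = 20 ≡ 4 (mod 8).
    Then x = 7 + 13·4 = 59, valid modulo lcm(13, 8) = 104: x ≡ 59 (mod 104).
  Combine with x ≡ 0 (mod 5): since gcd(104, 5) = 1, we get a unique residue mod 520.
    Write x = 59 + 104·t and substitute into x ≡ 0 (mod 5): 104·t ≡ 0 − 59 = -59 (mod 5).
    Reduce coefficients mod 5: 4·t ≡ 1 (mod 5).
    The inverse of 4 mod 5 is 4 (since 4·4 = 16 = 3·5 + 1), so t ≡ 4·1 = 4 ≡ 4 (mod 5).
    Then x = 59 + 104·4 = 475, valid modulo lcm(104, 5) = 520: x ≡ 475 (mod 520).
Verify: 475 mod 13 = 7 ✓, 475 mod 8 = 3 ✓, 475 mod 5 = 0 ✓.

x ≡ 475 (mod 520).


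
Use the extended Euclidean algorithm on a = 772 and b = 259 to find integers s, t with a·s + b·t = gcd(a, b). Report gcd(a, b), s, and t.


Euclidean algorithm on (772, 259) — divide until remainder is 0:
  772 = 2 · 259 + 254
  259 = 1 · 254 + 5
  254 = 50 · 5 + 4
  5 = 1 · 4 + 1
  4 = 4 · 1 + 0
gcd(772, 259) = 1.
Track Bezout coefficients alongside the remainders: start with r₀ = 772 = a·1 + b·0 (s = 1, t = 0) and r₁ = 259 = a·0 + b·1 (s = 0, t = 1); each new remainder r_{k+1} = r_{k-1} − q_k·r_k inherits s_{k+1} = s_{k-1} − q_k·s_k, t_{k+1} = t_{k-1} − q_k·t_k, so r_k = a·s_k + b·t_k at every step:
  q = 2: r = 254, s = 1 − 2·0 = 1, t = 0 − 2·1 = -2  (check: 772·1 + 259·(-2) = 254)
  q = 1: r = 5, s = 0 − 1·1 = -1, t = 1 − 1·(-2) = 3  (check: 772·(-1) + 259·3 = 5)
  q = 50: r = 4, s = 1 − 50·(-1) = 51, t = -2 − 50·3 = -152  (check: 772·51 + 259·(-152) = 4)
  q = 1: r = 1, s = -1 − 1·51 = -52, t = 3 − 1·(-152) = 155  (check: 772·(-52) + 259·155 = 1)
The row with r = 1 (the gcd) gives the Bezout coefficients s = -52, t = 155.
Result: 772 · (-52) + 259 · (155) = 1.

gcd(772, 259) = 1; s = -52, t = 155 (check: 772·(-52) + 259·155 = 1).


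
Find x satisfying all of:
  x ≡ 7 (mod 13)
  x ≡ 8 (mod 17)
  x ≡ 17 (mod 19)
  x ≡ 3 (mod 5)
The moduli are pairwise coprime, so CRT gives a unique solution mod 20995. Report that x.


Product of moduli M = 13 · 17 · 19 · 5 = 20995.
Merge one congruence at a time:
  Start: x ≡ 7 (mod 13).
  Combine with x ≡ 8 (mod 17); new modulus lcm = 221.
    Write x = 7 + 13·t and substitute into x ≡ 8 (mod 17): 13·t ≡ 8 − 7 = 1 (mod 17).
    The inverse of 13 mod 17 is 4 (since 13·4 = 52 = 3·17 + 1), so t ≡ 4·1 = 4 ≡ 4 (mod 17).
    Then x = 7 + 13·4 = 59, valid modulo lcm(13, 17) = 221: x ≡ 59 (mod 221).
  Combine with x ≡ 17 (mod 19); new modulus lcm = 4199.
    Write x = 59 + 221·t and substitute into x ≡ 17 (mod 19): 221·t ≡ 17 − 59 = -42 (mod 19).
    Reduce coefficients mod 19: 12·t ≡ 15 (mod 19).
    The inverse of 12 mod 19 is 8 (since 12·8 = 96 = 5·19 + 1), so t ≡ 8·15 = 120 ≡ 6 (mod 19).
    Then x = 59 + 221·6 = 1385, valid modulo lcm(221, 19) = 4199: x ≡ 1385 (mod 4199).
  Combine with x ≡ 3 (mod 5); new modulus lcm = 20995.
    Write x = 1385 + 4199·t and substitute into x ≡ 3 (mod 5): 4199·t ≡ 3 − 1385 = -1382 (mod 5).
    Reduce coefficients mod 5: 4·t ≡ 3 (mod 5).
    The inverse of 4 mod 5 is 4 (since 4·4 = 16 = 3·5 + 1), so t ≡ 4·3 = 12 ≡ 2 (mod 5).
    Then x = 1385 + 4199·2 = 9783, valid modulo lcm(4199, 5) = 20995: x ≡ 9783 (mod 20995).
Verify against each original: 9783 mod 13 = 7, 9783 mod 17 = 8, 9783 mod 19 = 17, 9783 mod 5 = 3.

x ≡ 9783 (mod 20995).


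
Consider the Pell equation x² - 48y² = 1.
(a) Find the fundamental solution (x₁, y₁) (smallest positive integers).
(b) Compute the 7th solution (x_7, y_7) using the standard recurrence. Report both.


Step 1: Find the fundamental solution (x₁, y₁) of x² - 48y² = 1.
  Expand √48 as a continued fraction. a₀ = ⌊√48⌋ = 6; iterate m_{k+1} = d_k·a_k − m_k, d_{k+1} = (48 − m_{k+1}²)/d_k, a_{k+1} = ⌊(a₀ + m_{k+1})/d_{k+1}⌋ (starting m₀ = 0, d₀ = 1), with convergents p_k = a_k·p_{k-1} + p_{k-2}, q_k = a_k·q_{k-1} + q_{k-2} (p₋₁ = 1, q₋₁ = 0):
  k = 0: a₀ = 6; p₀/q₀ = 6/1; p₀² − 48·q₀² = 36 − 48 = -12.
  k = 1: m = 6, d = 12, a = ⌊(6 + 6)/12⌋ = 1; p/q = (1·6 + 1)/(1·1 + 0) = 7/1; p² − 48·q² = 49 − 48 = 1.
  The first convergent with p² − 48·q² = 1 gives the fundamental solution (x₁, y₁) = (7, 1).
Step 2: Apply the recurrence (x_{n+1}, y_{n+1}) = (x₁x_n + 48y₁y_n, x₁y_n + y₁x_n) repeatedly.
  From (x_1, y_1) = (7, 1): x_2 = 7·7 + 48·1·1 = 97; y_2 = 7·1 + 1·7 = 14.
  From (x_2, y_2) = (97, 14): x_3 = 7·97 + 48·1·14 = 1351; y_3 = 7·14 + 1·97 = 195.
  From (x_3, y_3) = (1351, 195): x_4 = 7·1351 + 48·1·195 = 18817; y_4 = 7·195 + 1·1351 = 2716.
  From (x_4, y_4) = (18817, 2716): x_5 = 7·18817 + 48·1·2716 = 262087; y_5 = 7·2716 + 1·18817 = 37829.
  From (x_5, y_5) = (262087, 37829): x_6 = 7·262087 + 48·1·37829 = 3650401; y_6 = 7·37829 + 1·262087 = 526890.
  From (x_6, y_6) = (3650401, 526890): x_7 = 7·3650401 + 48·1·526890 = 50843527; y_7 = 7·526890 + 1·3650401 = 7338631.
Step 3: Verify x_7² - 48·y_7² = 2585064237799729 - 2585064237799728 = 1 (should be 1). ✓

(x_1, y_1) = (7, 1); (x_7, y_7) = (50843527, 7338631).


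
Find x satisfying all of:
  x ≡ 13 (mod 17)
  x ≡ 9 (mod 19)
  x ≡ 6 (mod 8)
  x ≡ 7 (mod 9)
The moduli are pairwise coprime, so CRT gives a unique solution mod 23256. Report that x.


Product of moduli M = 17 · 19 · 8 · 9 = 23256.
Merge one congruence at a time:
  Start: x ≡ 13 (mod 17).
  Combine with x ≡ 9 (mod 19); new modulus lcm = 323.
    Write x = 13 + 17·t and substitute into x ≡ 9 (mod 19): 17·t ≡ 9 − 13 = -4 (mod 19).
    Reduce coefficients mod 19: 17·t ≡ 15 (mod 19).
    The inverse of 17 mod 19 is 9 (since 17·9 = 153 = 8·19 + 1), so t ≡ 9·15 = 135 ≡ 2 (mod 19).
    Then x = 13 + 17·2 = 47, valid modulo lcm(17, 19) = 323: x ≡ 47 (mod 323).
  Combine with x ≡ 6 (mod 8); new modulus lcm = 2584.
    Write x = 47 + 323·t and substitute into x ≡ 6 (mod 8): 323·t ≡ 6 − 47 = -41 (mod 8).
    Reduce coefficients mod 8: 3·t ≡ 7 (mod 8).
    The inverse of 3 mod 8 is 3 (since 3·3 = 9 = 1·8 + 1), so t ≡ 3·7 = 21 ≡ 5 (mod 8).
    Then x = 47 + 323·5 = 1662, valid modulo lcm(323, 8) = 2584: x ≡ 1662 (mod 2584).
  Combine with x ≡ 7 (mod 9); new modulus lcm = 23256.
    Write x = 1662 + 2584·t and substitute into x ≡ 7 (mod 9): 2584·t ≡ 7 − 1662 = -1655 (mod 9).
    Reduce coefficients mod 9: 1·t ≡ 1 (mod 9).
    So t ≡ 1 (mod 9).
    Then x = 1662 + 2584·1 = 4246, valid modulo lcm(2584, 9) = 23256: x ≡ 4246 (mod 23256).
Verify against each original: 4246 mod 17 = 13, 4246 mod 19 = 9, 4246 mod 8 = 6, 4246 mod 9 = 7.

x ≡ 4246 (mod 23256).


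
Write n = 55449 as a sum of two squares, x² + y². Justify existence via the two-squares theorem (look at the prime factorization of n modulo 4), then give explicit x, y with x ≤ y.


Step 1: Factor n = 55449 = 3^2 · 61 · 101.
Step 2: Check the mod-4 condition on each prime factor: 3 ≡ 3 (mod 4), exponent 2 (must be even); 61 ≡ 1 (mod 4), exponent 1; 101 ≡ 1 (mod 4), exponent 1.
All primes ≡ 3 (mod 4) appear to even exponent (or don't appear), so by the two-squares theorem n IS expressible as a sum of two squares.
Step 3: Build a representation. Group n = k² · m with k = 3 and m = 61 · 101 = 6161 (a product of primes ≡ 1 (mod 4)); a representation of m scales to one of n via (k·x)² + (k·y)² = k²(x² + y²). Each prime p ≡ 1 (mod 4) is itself a sum of two squares; find a² by testing p − a² for a perfect square:
  61: 61 − 1² = 60, 61 − 2² = 57, 61 − 3² = 52, 61 − 4² = 45, 61 − 5² = 36 = 6² ⇒ 61 = 5² + 6².
  101: 101 − 1² = 100 = 10² ⇒ 101 = 1² + 10².
  Combine using the Brahmagupta–Fibonacci identity (a² + b²)(c² + d²) = (ac − bd)² + (ad + bc)² = (ac + bd)² + (ad − bc)²:
  61 · 101 = 6161: from (5² + 6²)(1² + 10²), take (5·1 − 6·10, 5·10 + 6·1) = (5 − 60, 50 + 6) = (-55, 56); dropping signs (only squares matter) gives (55, 56); check 55² + 56² = 3025 + 3136 = 6161 ✓.
  Scale by k = 3: (3·55, 3·56) = (165, 168).
Step 4: Order so x ≤ y and verify: 165² + 168² = 27225 + 28224 = 55449 = n. ✓

n = 55449 = 165² + 168² (one valid representation with x ≤ y).


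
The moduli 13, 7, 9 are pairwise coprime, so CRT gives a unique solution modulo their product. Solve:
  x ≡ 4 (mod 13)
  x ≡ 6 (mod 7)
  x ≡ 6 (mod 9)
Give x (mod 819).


Moduli 13, 7, 9 are pairwise coprime; by CRT there is a unique solution modulo M = 13 · 7 · 9 = 819.
Solve pairwise, accumulating the modulus:
  Start with x ≡ 4 (mod 13).
  Combine with x ≡ 6 (mod 7): since gcd(13, 7) = 1, we get a unique residue mod 91.
    Write x = 4 + 13·t and substitute into x ≡ 6 (mod 7): 13·t ≡ 6 − 4 = 2 (mod 7).
    Reduce coefficients mod 7: 6·t ≡ 2 (mod 7).
    The inverse of 6 mod 7 is 6 (since 6·6 = 36 = 5·7 + 1), so t ≡ 6·2 = 12 ≡ 5 (mod 7).
    Then x = 4 + 13·5 = 69, valid modulo lcm(13, 7) = 91: x ≡ 69 (mod 91).
  Combine with x ≡ 6 (mod 9): since gcd(91, 9) = 1, we get a unique residue mod 819.
    Write x = 69 + 91·t and substitute into x ≡ 6 (mod 9): 91·t ≡ 6 − 69 = -63 (mod 9).
    Reduce coefficients mod 9: 1·t ≡ 0 (mod 9).
    So t ≡ 0 (mod 9).
    Then x = 69 + 91·0 = 69, valid modulo lcm(91, 9) = 819: x ≡ 69 (mod 819).
Verify: 69 mod 13 = 4 ✓, 69 mod 7 = 6 ✓, 69 mod 9 = 6 ✓.

x ≡ 69 (mod 819).


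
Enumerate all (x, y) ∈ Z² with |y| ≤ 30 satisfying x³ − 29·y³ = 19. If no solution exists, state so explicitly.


The equation is x³ - 29y³ = 19. For fixed y, x³ = 29·y³ + 19, so a solution requires the RHS to be a perfect cube.
Strategy: iterate y from -30 to 30, compute RHS = 29·y³ + 19, and check whether it is a (positive or negative) perfect cube.
Check small values of y:
  y = 0: RHS = 19 is not a perfect cube.
  y = 1: RHS = 48 is not a perfect cube.
  y = -1: RHS = -10 is not a perfect cube.
  y = 2: RHS = 251 is not a perfect cube.
  y = -2: RHS = -213 is not a perfect cube.
  y = 3: RHS = 802 is not a perfect cube.
  y = -3: RHS = -764 is not a perfect cube.
Continuing the search up to |y| = 30 finds no solutions either.
No (x, y) in the scanned range satisfies the equation.

No integer solutions with |y| ≤ 30.


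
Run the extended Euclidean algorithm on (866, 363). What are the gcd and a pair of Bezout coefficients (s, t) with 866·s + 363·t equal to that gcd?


Euclidean algorithm on (866, 363) — divide until remainder is 0:
  866 = 2 · 363 + 140
  363 = 2 · 140 + 83
  140 = 1 · 83 + 57
  83 = 1 · 57 + 26
  57 = 2 · 26 + 5
  26 = 5 · 5 + 1
  5 = 5 · 1 + 0
gcd(866, 363) = 1.
Track Bezout coefficients alongside the remainders: start with r₀ = 866 = a·1 + b·0 (s = 1, t = 0) and r₁ = 363 = a·0 + b·1 (s = 0, t = 1); each new remainder r_{k+1} = r_{k-1} − q_k·r_k inherits s_{k+1} = s_{k-1} − q_k·s_k, t_{k+1} = t_{k-1} − q_k·t_k, so r_k = a·s_k + b·t_k at every step:
  q = 2: r = 140, s = 1 − 2·0 = 1, t = 0 − 2·1 = -2  (check: 866·1 + 363·(-2) = 140)
  q = 2: r = 83, s = 0 − 2·1 = -2, t = 1 − 2·(-2) = 5  (check: 866·(-2) + 363·5 = 83)
  q = 1: r = 57, s = 1 − 1·(-2) = 3, t = -2 − 1·5 = -7  (check: 866·3 + 363·(-7) = 57)
  q = 1: r = 26, s = -2 − 1·3 = -5, t = 5 − 1·(-7) = 12  (check: 866·(-5) + 363·12 = 26)
  q = 2: r = 5, s = 3 − 2·(-5) = 13, t = -7 − 2·12 = -31  (check: 866·13 + 363·(-31) = 5)
  q = 5: r = 1, s = -5 − 5·13 = -70, t = 12 − 5·(-31) = 167  (check: 866·(-70) + 363·167 = 1)
The row with r = 1 (the gcd) gives the Bezout coefficients s = -70, t = 167.
Result: 866 · (-70) + 363 · (167) = 1.

gcd(866, 363) = 1; s = -70, t = 167 (check: 866·(-70) + 363·167 = 1).


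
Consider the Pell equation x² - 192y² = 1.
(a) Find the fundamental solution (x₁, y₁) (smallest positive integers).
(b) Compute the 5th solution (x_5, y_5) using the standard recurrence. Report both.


Step 1: Find the fundamental solution (x₁, y₁) of x² - 192y² = 1.
  Expand √192 as a continued fraction. a₀ = ⌊√192⌋ = 13; iterate m_{k+1} = d_k·a_k − m_k, d_{k+1} = (192 − m_{k+1}²)/d_k, a_{k+1} = ⌊(a₀ + m_{k+1})/d_{k+1}⌋ (starting m₀ = 0, d₀ = 1), with convergents p_k = a_k·p_{k-1} + p_{k-2}, q_k = a_k·q_{k-1} + q_{k-2} (p₋₁ = 1, q₋₁ = 0):
  k = 0: a₀ = 13; p₀/q₀ = 13/1; p₀² − 192·q₀² = 169 − 192 = -23.
  k = 1: m = 13, d = 23, a = ⌊(13 + 13)/23⌋ = 1; p/q = (1·13 + 1)/(1·1 + 0) = 14/1; p² − 192·q² = 196 − 192 = 4.
  k = 2: m = 10, d = 4, a = ⌊(13 + 10)/4⌋ = 5; p/q = (5·14 + 13)/(5·1 + 1) = 83/6; p² − 192·q² = 6889 − 6912 = -23.
  k = 3: m = 10, d = 23, a = ⌊(13 + 10)/23⌋ = 1; p/q = (1·83 + 14)/(1·6 + 1) = 97/7; p² − 192·q² = 9409 − 9408 = 1.
  The first convergent with p² − 192·q² = 1 gives the fundamental solution (x₁, y₁) = (97, 7).
Step 2: Apply the recurrence (x_{n+1}, y_{n+1}) = (x₁x_n + 192y₁y_n, x₁y_n + y₁x_n) repeatedly.
  From (x_1, y_1) = (97, 7): x_2 = 97·97 + 192·7·7 = 18817; y_2 = 97·7 + 7·97 = 1358.
  From (x_2, y_2) = (18817, 1358): x_3 = 97·18817 + 192·7·1358 = 3650401; y_3 = 97·1358 + 7·18817 = 263445.
  From (x_3, y_3) = (3650401, 263445): x_4 = 97·3650401 + 192·7·263445 = 708158977; y_4 = 97·263445 + 7·3650401 = 51106972.
  From (x_4, y_4) = (708158977, 51106972): x_5 = 97·708158977 + 192·7·51106972 = 137379191137; y_5 = 97·51106972 + 7·708158977 = 9914489123.
Step 3: Verify x_5² - 192·y_5² = 18873042157456379352769 - 18873042157456379352768 = 1 (should be 1). ✓

(x_1, y_1) = (97, 7); (x_5, y_5) = (137379191137, 9914489123).


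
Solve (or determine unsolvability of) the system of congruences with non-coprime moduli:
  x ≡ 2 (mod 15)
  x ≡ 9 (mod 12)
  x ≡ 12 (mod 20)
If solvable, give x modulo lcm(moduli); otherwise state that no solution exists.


Moduli 15, 12, 20 are not pairwise coprime, so CRT works modulo lcm(m_i) when all pairwise compatibility conditions hold.
Pairwise compatibility: gcd(m_i, m_j) must divide a_i - a_j for every pair.
Merge one congruence at a time:
  Start: x ≡ 2 (mod 15).
  Combine with x ≡ 9 (mod 12): gcd(15, 12) = 3, and 9 - 2 = 7 is NOT divisible by 3.
    ⇒ system is inconsistent (no integer solution).

No solution (the system is inconsistent).


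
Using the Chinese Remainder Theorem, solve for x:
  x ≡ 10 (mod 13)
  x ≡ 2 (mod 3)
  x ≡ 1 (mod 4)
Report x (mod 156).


Moduli 13, 3, 4 are pairwise coprime; by CRT there is a unique solution modulo M = 13 · 3 · 4 = 156.
Solve pairwise, accumulating the modulus:
  Start with x ≡ 10 (mod 13).
  Combine with x ≡ 2 (mod 3): since gcd(13, 3) = 1, we get a unique residue mod 39.
    Write x = 10 + 13·t and substitute into x ≡ 2 (mod 3): 13·t ≡ 2 − 10 = -8 (mod 3).
    Reduce coefficients mod 3: 1·t ≡ 1 (mod 3).
    So t ≡ 1 (mod 3).
    Then x = 10 + 13·1 = 23, valid modulo lcm(13, 3) = 39: x ≡ 23 (mod 39).
  Combine with x ≡ 1 (mod 4): since gcd(39, 4) = 1, we get a unique residue mod 156.
    Write x = 23 + 39·t and substitute into x ≡ 1 (mod 4): 39·t ≡ 1 − 23 = -22 (mod 4).
    Reduce coefficients mod 4: 3·t ≡ 2 (mod 4).
    The inverse of 3 mod 4 is 3 (since 3·3 = 9 = 2·4 + 1), so t ≡ 3·2 = 6 ≡ 2 (mod 4).
    Then x = 23 + 39·2 = 101, valid modulo lcm(39, 4) = 156: x ≡ 101 (mod 156).
Verify: 101 mod 13 = 10 ✓, 101 mod 3 = 2 ✓, 101 mod 4 = 1 ✓.

x ≡ 101 (mod 156).


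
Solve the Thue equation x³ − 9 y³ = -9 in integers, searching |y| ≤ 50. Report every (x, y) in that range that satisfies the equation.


The equation is x³ - 9y³ = -9. For fixed y, x³ = 9·y³ − 9, so a solution requires the RHS to be a perfect cube.
Strategy: iterate y from -50 to 50, compute RHS = 9·y³ − 9, and check whether it is a (positive or negative) perfect cube.
Check small values of y:
  y = 0: RHS = -9 is not a perfect cube.
  y = 1: RHS = 0 = (0)³ ⇒ x = 0 works.
  y = -1: RHS = -18 is not a perfect cube.
  y = 2: RHS = 63 is not a perfect cube.
  y = -2: RHS = -81 is not a perfect cube.
  y = 3: RHS = 234 is not a perfect cube.
  y = -3: RHS = -252 is not a perfect cube.
Continuing the search up to |y| = 50 finds no further solutions beyond those listed.
Collected solutions: (0, 1).

Solutions (with |y| ≤ 50): (0, 1).


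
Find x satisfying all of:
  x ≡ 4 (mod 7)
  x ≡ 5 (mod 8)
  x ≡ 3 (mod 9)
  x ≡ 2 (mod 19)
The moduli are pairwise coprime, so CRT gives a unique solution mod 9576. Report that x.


Product of moduli M = 7 · 8 · 9 · 19 = 9576.
Merge one congruence at a time:
  Start: x ≡ 4 (mod 7).
  Combine with x ≡ 5 (mod 8); new modulus lcm = 56.
    Write x = 4 + 7·t and substitute into x ≡ 5 (mod 8): 7·t ≡ 5 − 4 = 1 (mod 8).
    The inverse of 7 mod 8 is 7 (since 7·7 = 49 = 6·8 + 1), so t ≡ 7·1 = 7 ≡ 7 (mod 8).
    Then x = 4 + 7·7 = 53, valid modulo lcm(7, 8) = 56: x ≡ 53 (mod 56).
  Combine with x ≡ 3 (mod 9); new modulus lcm = 504.
    Write x = 53 + 56·t and substitute into x ≡ 3 (mod 9): 56·t ≡ 3 − 53 = -50 (mod 9).
    Reduce coefficients mod 9: 2·t ≡ 4 (mod 9).
    The inverse of 2 mod 9 is 5 (since 2·5 = 10 = 1·9 + 1), so t ≡ 5·4 = 20 ≡ 2 (mod 9).
    Then x = 53 + 56·2 = 165, valid modulo lcm(56, 9) = 504: x ≡ 165 (mod 504).
  Combine with x ≡ 2 (mod 19); new modulus lcm = 9576.
    Write x = 165 + 504·t and substitute into x ≡ 2 (mod 19): 504·t ≡ 2 − 165 = -163 (mod 19).
    Reduce coefficients mod 19: 10·t ≡ 8 (mod 19).
    The inverse of 10 mod 19 is 2 (since 10·2 = 20 = 1·19 + 1), so t ≡ 2·8 = 16 ≡ 16 (mod 19).
    Then x = 165 + 504·16 = 8229, valid modulo lcm(504, 19) = 9576: x ≡ 8229 (mod 9576).
Verify against each original: 8229 mod 7 = 4, 8229 mod 8 = 5, 8229 mod 9 = 3, 8229 mod 19 = 2.

x ≡ 8229 (mod 9576).


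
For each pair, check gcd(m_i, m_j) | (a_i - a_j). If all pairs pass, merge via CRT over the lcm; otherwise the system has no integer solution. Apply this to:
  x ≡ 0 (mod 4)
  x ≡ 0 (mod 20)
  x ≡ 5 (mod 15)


Moduli 4, 20, 15 are not pairwise coprime, so CRT works modulo lcm(m_i) when all pairwise compatibility conditions hold.
Pairwise compatibility: gcd(m_i, m_j) must divide a_i - a_j for every pair.
Merge one congruence at a time:
  Start: x ≡ 0 (mod 4).
  Combine with x ≡ 0 (mod 20): gcd(4, 20) = 4; 0 - 0 = 0, which IS divisible by 4, so compatible.
    Write x = 0 + 4·t and substitute into x ≡ 0 (mod 20): 4·t ≡ 0 − 0 = 0 (mod 20).
    Divide the congruence (and modulus) by g = 4: 1·t ≡ 0 (mod 5).
    So t ≡ 0 (mod 5).
    Then x = 0 + 4·0 = 0, valid modulo lcm(4, 20) = 20: x ≡ 0 (mod 20).
  Combine with x ≡ 5 (mod 15): gcd(20, 15) = 5; 5 - 0 = 5, which IS divisible by 5, so compatible.
    Write x = 0 + 20·t and substitute into x ≡ 5 (mod 15): 20·t ≡ 5 − 0 = 5 (mod 15).
    Divide the congruence (and modulus) by g = 5: 4·t ≡ 1 (mod 3).
    Reduce coefficients mod 3: 1·t ≡ 1 (mod 3).
    So t ≡ 1 (mod 3).
    Then x = 0 + 20·1 = 20, valid modulo lcm(20, 15) = 60: x ≡ 20 (mod 60).
Verify: 20 mod 4 = 0, 20 mod 20 = 0, 20 mod 15 = 5.

x ≡ 20 (mod 60).


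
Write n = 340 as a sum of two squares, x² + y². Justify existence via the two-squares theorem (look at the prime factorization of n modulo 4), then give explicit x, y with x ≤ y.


Step 1: Factor n = 340 = 2^2 · 5 · 17.
Step 2: Check the mod-4 condition on each prime factor: 2 = 2 (special); 5 ≡ 1 (mod 4), exponent 1; 17 ≡ 1 (mod 4), exponent 1.
All primes ≡ 3 (mod 4) appear to even exponent (or don't appear), so by the two-squares theorem n IS expressible as a sum of two squares.
Step 3: Build a representation. Group n = k² · m with k = 2 and m = 5 · 17 = 85 (a product of primes ≡ 1 (mod 4)); a representation of m scales to one of n via (k·x)² + (k·y)² = k²(x² + y²). Each prime p ≡ 1 (mod 4) is itself a sum of two squares; find a² by testing p − a² for a perfect square:
  5: 5 − 1² = 4 = 2² ⇒ 5 = 1² + 2².
  17: 17 − 1² = 16 = 4² ⇒ 17 = 1² + 4².
  Combine using the Brahmagupta–Fibonacci identity (a² + b²)(c² + d²) = (ac − bd)² + (ad + bc)² = (ac + bd)² + (ad − bc)²:
  5 · 17 = 85: from (1² + 2²)(1² + 4²), take (1·1 − 2·4, 1·4 + 2·1) = (1 − 8, 4 + 2) = (-7, 6); dropping signs (only squares matter) gives (7, 6); check 7² + 6² = 49 + 36 = 85 ✓.
  Scale by k = 2: (2·7, 2·6) = (14, 12).
Step 4: Order so x ≤ y and verify: 12² + 14² = 144 + 196 = 340 = n. ✓

n = 340 = 12² + 14² (one valid representation with x ≤ y).


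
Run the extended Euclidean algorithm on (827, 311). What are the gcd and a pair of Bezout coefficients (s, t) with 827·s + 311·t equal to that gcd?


Euclidean algorithm on (827, 311) — divide until remainder is 0:
  827 = 2 · 311 + 205
  311 = 1 · 205 + 106
  205 = 1 · 106 + 99
  106 = 1 · 99 + 7
  99 = 14 · 7 + 1
  7 = 7 · 1 + 0
gcd(827, 311) = 1.
Track Bezout coefficients alongside the remainders: start with r₀ = 827 = a·1 + b·0 (s = 1, t = 0) and r₁ = 311 = a·0 + b·1 (s = 0, t = 1); each new remainder r_{k+1} = r_{k-1} − q_k·r_k inherits s_{k+1} = s_{k-1} − q_k·s_k, t_{k+1} = t_{k-1} − q_k·t_k, so r_k = a·s_k + b·t_k at every step:
  q = 2: r = 205, s = 1 − 2·0 = 1, t = 0 − 2·1 = -2  (check: 827·1 + 311·(-2) = 205)
  q = 1: r = 106, s = 0 − 1·1 = -1, t = 1 − 1·(-2) = 3  (check: 827·(-1) + 311·3 = 106)
  q = 1: r = 99, s = 1 − 1·(-1) = 2, t = -2 − 1·3 = -5  (check: 827·2 + 311·(-5) = 99)
  q = 1: r = 7, s = -1 − 1·2 = -3, t = 3 − 1·(-5) = 8  (check: 827·(-3) + 311·8 = 7)
  q = 14: r = 1, s = 2 − 14·(-3) = 44, t = -5 − 14·8 = -117  (check: 827·44 + 311·(-117) = 1)
The row with r = 1 (the gcd) gives the Bezout coefficients s = 44, t = -117.
Result: 827 · (44) + 311 · (-117) = 1.

gcd(827, 311) = 1; s = 44, t = -117 (check: 827·44 + 311·(-117) = 1).


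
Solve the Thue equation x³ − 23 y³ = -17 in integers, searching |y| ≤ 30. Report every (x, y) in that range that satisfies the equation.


The equation is x³ - 23y³ = -17. For fixed y, x³ = 23·y³ − 17, so a solution requires the RHS to be a perfect cube.
Strategy: iterate y from -30 to 30, compute RHS = 23·y³ − 17, and check whether it is a (positive or negative) perfect cube.
Check small values of y:
  y = 0: RHS = -17 is not a perfect cube.
  y = 1: RHS = 6 is not a perfect cube.
  y = -1: RHS = -40 is not a perfect cube.
  y = 2: RHS = 167 is not a perfect cube.
  y = -2: RHS = -201 is not a perfect cube.
  y = 3: RHS = 604 is not a perfect cube.
  y = -3: RHS = -638 is not a perfect cube.
Continuing the search up to |y| = 30 finds no solutions either.
No (x, y) in the scanned range satisfies the equation.

No integer solutions with |y| ≤ 30.


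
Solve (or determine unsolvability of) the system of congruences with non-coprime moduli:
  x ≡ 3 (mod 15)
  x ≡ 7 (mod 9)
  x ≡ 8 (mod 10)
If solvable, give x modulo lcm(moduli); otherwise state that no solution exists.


Moduli 15, 9, 10 are not pairwise coprime, so CRT works modulo lcm(m_i) when all pairwise compatibility conditions hold.
Pairwise compatibility: gcd(m_i, m_j) must divide a_i - a_j for every pair.
Merge one congruence at a time:
  Start: x ≡ 3 (mod 15).
  Combine with x ≡ 7 (mod 9): gcd(15, 9) = 3, and 7 - 3 = 4 is NOT divisible by 3.
    ⇒ system is inconsistent (no integer solution).

No solution (the system is inconsistent).


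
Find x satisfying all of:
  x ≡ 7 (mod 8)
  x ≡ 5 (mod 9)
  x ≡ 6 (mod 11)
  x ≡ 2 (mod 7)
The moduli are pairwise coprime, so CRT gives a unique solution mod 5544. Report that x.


Product of moduli M = 8 · 9 · 11 · 7 = 5544.
Merge one congruence at a time:
  Start: x ≡ 7 (mod 8).
  Combine with x ≡ 5 (mod 9); new modulus lcm = 72.
    Write x = 7 + 8·t and substitute into x ≡ 5 (mod 9): 8·t ≡ 5 − 7 = -2 (mod 9).
    Reduce coefficients mod 9: 8·t ≡ 7 (mod 9).
    The inverse of 8 mod 9 is 8 (since 8·8 = 64 = 7·9 + 1), so t ≡ 8·7 = 56 ≡ 2 (mod 9).
    Then x = 7 + 8·2 = 23, valid modulo lcm(8, 9) = 72: x ≡ 23 (mod 72).
  Combine with x ≡ 6 (mod 11); new modulus lcm = 792.
    Write x = 23 + 72·t and substitute into x ≡ 6 (mod 11): 72·t ≡ 6 − 23 = -17 (mod 11).
    Reduce coefficients mod 11: 6·t ≡ 5 (mod 11).
    The inverse of 6 mod 11 is 2 (since 6·2 = 12 = 1·11 + 1), so t ≡ 2·5 = 10 ≡ 10 (mod 11).
    Then x = 23 + 72·10 = 743, valid modulo lcm(72, 11) = 792: x ≡ 743 (mod 792).
  Combine with x ≡ 2 (mod 7); new modulus lcm = 5544.
    Write x = 743 + 792·t and substitute into x ≡ 2 (mod 7): 792·t ≡ 2 − 743 = -741 (mod 7).
    Reduce coefficients mod 7: 1·t ≡ 1 (mod 7).
    So t ≡ 1 (mod 7).
    Then x = 743 + 792·1 = 1535, valid modulo lcm(792, 7) = 5544: x ≡ 1535 (mod 5544).
Verify against each original: 1535 mod 8 = 7, 1535 mod 9 = 5, 1535 mod 11 = 6, 1535 mod 7 = 2.

x ≡ 1535 (mod 5544).


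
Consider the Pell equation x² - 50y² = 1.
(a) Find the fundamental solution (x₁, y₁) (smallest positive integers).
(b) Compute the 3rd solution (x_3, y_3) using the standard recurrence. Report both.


Step 1: Find the fundamental solution (x₁, y₁) of x² - 50y² = 1.
  Expand √50 as a continued fraction. a₀ = ⌊√50⌋ = 7; iterate m_{k+1} = d_k·a_k − m_k, d_{k+1} = (50 − m_{k+1}²)/d_k, a_{k+1} = ⌊(a₀ + m_{k+1})/d_{k+1}⌋ (starting m₀ = 0, d₀ = 1), with convergents p_k = a_k·p_{k-1} + p_{k-2}, q_k = a_k·q_{k-1} + q_{k-2} (p₋₁ = 1, q₋₁ = 0):
  k = 0: a₀ = 7; p₀/q₀ = 7/1; p₀² − 50·q₀² = 49 − 50 = -1.
  k = 1: m = 7, d = 1, a = ⌊(7 + 7)/1⌋ = 14; p/q = (14·7 + 1)/(14·1 + 0) = 99/14; p² − 50·q² = 9801 − 9800 = 1.
  The first convergent with p² − 50·q² = 1 gives the fundamental solution (x₁, y₁) = (99, 14).
Step 2: Apply the recurrence (x_{n+1}, y_{n+1}) = (x₁x_n + 50y₁y_n, x₁y_n + y₁x_n) repeatedly.
  From (x_1, y_1) = (99, 14): x_2 = 99·99 + 50·14·14 = 19601; y_2 = 99·14 + 14·99 = 2772.
  From (x_2, y_2) = (19601, 2772): x_3 = 99·19601 + 50·14·2772 = 3880899; y_3 = 99·2772 + 14·19601 = 548842.
Step 3: Verify x_3² - 50·y_3² = 15061377048201 - 15061377048200 = 1 (should be 1). ✓

(x_1, y_1) = (99, 14); (x_3, y_3) = (3880899, 548842).


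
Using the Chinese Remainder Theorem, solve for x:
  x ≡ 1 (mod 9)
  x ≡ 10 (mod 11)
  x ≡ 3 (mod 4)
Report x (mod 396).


Moduli 9, 11, 4 are pairwise coprime; by CRT there is a unique solution modulo M = 9 · 11 · 4 = 396.
Solve pairwise, accumulating the modulus:
  Start with x ≡ 1 (mod 9).
  Combine with x ≡ 10 (mod 11): since gcd(9, 11) = 1, we get a unique residue mod 99.
    Write x = 1 + 9·t and substitute into x ≡ 10 (mod 11): 9·t ≡ 10 − 1 = 9 (mod 11).
    The inverse of 9 mod 11 is 5 (since 9·5 = 45 = 4·11 + 1), so t ≡ 5·9 = 45 ≡ 1 (mod 11).
    Then x = 1 + 9·1 = 10, valid modulo lcm(9, 11) = 99: x ≡ 10 (mod 99).
  Combine with x ≡ 3 (mod 4): since gcd(99, 4) = 1, we get a unique residue mod 396.
    Write x = 10 + 99·t and substitute into x ≡ 3 (mod 4): 99·t ≡ 3 − 10 = -7 (mod 4).
    Reduce coefficients mod 4: 3·t ≡ 1 (mod 4).
    The inverse of 3 mod 4 is 3 (since 3·3 = 9 = 2·4 + 1), so t ≡ 3·1 = 3 ≡ 3 (mod 4).
    Then x = 10 + 99·3 = 307, valid modulo lcm(99, 4) = 396: x ≡ 307 (mod 396).
Verify: 307 mod 9 = 1 ✓, 307 mod 11 = 10 ✓, 307 mod 4 = 3 ✓.

x ≡ 307 (mod 396).


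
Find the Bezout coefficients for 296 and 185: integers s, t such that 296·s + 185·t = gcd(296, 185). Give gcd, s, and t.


Euclidean algorithm on (296, 185) — divide until remainder is 0:
  296 = 1 · 185 + 111
  185 = 1 · 111 + 74
  111 = 1 · 74 + 37
  74 = 2 · 37 + 0
gcd(296, 185) = 37.
Track Bezout coefficients alongside the remainders: start with r₀ = 296 = a·1 + b·0 (s = 1, t = 0) and r₁ = 185 = a·0 + b·1 (s = 0, t = 1); each new remainder r_{k+1} = r_{k-1} − q_k·r_k inherits s_{k+1} = s_{k-1} − q_k·s_k, t_{k+1} = t_{k-1} − q_k·t_k, so r_k = a·s_k + b·t_k at every step:
  q = 1: r = 111, s = 1 − 1·0 = 1, t = 0 − 1·1 = -1  (check: 296·1 + 185·(-1) = 111)
  q = 1: r = 74, s = 0 − 1·1 = -1, t = 1 − 1·(-1) = 2  (check: 296·(-1) + 185·2 = 74)
  q = 1: r = 37, s = 1 − 1·(-1) = 2, t = -1 − 1·2 = -3  (check: 296·2 + 185·(-3) = 37)
The row with r = 37 (the gcd) gives the Bezout coefficients s = 2, t = -3.
Result: 296 · (2) + 185 · (-3) = 37.

gcd(296, 185) = 37; s = 2, t = -3 (check: 296·2 + 185·(-3) = 37).


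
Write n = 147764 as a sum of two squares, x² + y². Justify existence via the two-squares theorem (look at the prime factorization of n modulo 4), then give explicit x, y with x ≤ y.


Step 1: Factor n = 147764 = 2^2 · 17 · 41 · 53.
Step 2: Check the mod-4 condition on each prime factor: 2 = 2 (special); 17 ≡ 1 (mod 4), exponent 1; 41 ≡ 1 (mod 4), exponent 1; 53 ≡ 1 (mod 4), exponent 1.
All primes ≡ 3 (mod 4) appear to even exponent (or don't appear), so by the two-squares theorem n IS expressible as a sum of two squares.
Step 3: Build a representation. Group n = k² · m with k = 2 and m = 17 · 41 · 53 = 36941 (a product of primes ≡ 1 (mod 4)); a representation of m scales to one of n via (k·x)² + (k·y)² = k²(x² + y²). Each prime p ≡ 1 (mod 4) is itself a sum of two squares; find a² by testing p − a² for a perfect square:
  17: 17 − 1² = 16 = 4² ⇒ 17 = 1² + 4².
  41: 41 − 1² = 40, 41 − 2² = 37, 41 − 3² = 32, 41 − 4² = 25 = 5² ⇒ 41 = 4² + 5².
  53: 53 − 1² = 52, 53 − 2² = 49 = 7² ⇒ 53 = 2² + 7².
  Combine using the Brahmagupta–Fibonacci identity (a² + b²)(c² + d²) = (ac − bd)² + (ad + bc)² = (ac + bd)² + (ad − bc)²:
  17 · 41 = 697: from (1² + 4²)(4² + 5²), take (1·4 − 4·5, 1·5 + 4·4) = (4 − 20, 5 + 16) = (-16, 21); dropping signs (only squares matter) gives (16, 21); check 16² + 21² = 256 + 441 = 697 ✓.
  697 · 53 = 36941: from (16² + 21²)(2² + 7²), take (16·2 − 21·7, 16·7 + 21·2) = (32 − 147, 112 + 42) = (-115, 154); dropping signs (only squares matter) gives (115, 154); check 115² + 154² = 13225 + 23716 = 36941 ✓.
  Scale by k = 2: (2·115, 2·154) = (230, 308).
Step 4: Order so x ≤ y and verify: 230² + 308² = 52900 + 94864 = 147764 = n. ✓

n = 147764 = 230² + 308² (one valid representation with x ≤ y).
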